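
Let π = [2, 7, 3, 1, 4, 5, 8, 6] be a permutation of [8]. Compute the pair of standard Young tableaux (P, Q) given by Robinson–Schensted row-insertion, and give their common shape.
P = [1, 3, 4, 5, 6] / [2, 8] / [7];  Q = [1, 2, 5, 6, 7] / [3, 8] / [4];  common shape = (5, 2, 1)

Row-insert the values π_1, π_2, … into P one at a time, bumping the leftmost entry strictly greater than the inserted value down to the next row. The recording tableau Q records, in position (i, j), the step at which that cell was added to P.
  Insert 2 (step 1): P = [2];  Q = [1]
  Insert 7 (step 2): P = [2, 7];  Q = [1, 2]
  Insert 3 (step 3): P = [2, 3] / [7];  Q = [1, 2] / [3]
  Insert 1 (step 4): P = [1, 3] / [2] / [7];  Q = [1, 2] / [3] / [4]
  Insert 4 (step 5): P = [1, 3, 4] / [2] / [7];  Q = [1, 2, 5] / [3] / [4]
  Insert 5 (step 6): P = [1, 3, 4, 5] / [2] / [7];  Q = [1, 2, 5, 6] / [3] / [4]
  Insert 8 (step 7): P = [1, 3, 4, 5, 8] / [2] / [7];  Q = [1, 2, 5, 6, 7] / [3] / [4]
  Insert 6 (step 8): P = [1, 3, 4, 5, 6] / [2, 8] / [7];  Q = [1, 2, 5, 6, 7] / [3, 8] / [4]
Final shape: (5, 2, 1).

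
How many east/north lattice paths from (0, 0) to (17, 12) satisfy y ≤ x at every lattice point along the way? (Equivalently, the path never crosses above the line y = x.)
Number of paths = 17298645

By the reflection principle (André's argument), the number of monotone paths to (17, 12) with n ≤ m that never go above y = x is C(29, 17) − C(29, 18) = 51895935 − 34597290 = 17298645.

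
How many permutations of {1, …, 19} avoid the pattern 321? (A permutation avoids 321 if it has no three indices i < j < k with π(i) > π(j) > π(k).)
C_19 = 1767263190

These 321-avoiding permutations are counted by the Catalan number C_n = (1/(n + 1)) · C(2n, n). For n = 19: C_19 = (1/20) · C(38, 19) = 35345263800/20 = 1767263190.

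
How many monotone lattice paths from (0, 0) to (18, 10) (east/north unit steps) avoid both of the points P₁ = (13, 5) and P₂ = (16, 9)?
Number of paths = 5734689

Inclusion–exclusion. Total paths: C(28, 18) = 13123110. Through P₁: C(18, 13)·C(10, 5) = 2159136. Through P₂: C(25, 16)·C(3, 2) = 6128925. Since P₁ is strictly southwest of P₂, a monotone path through both must visit P₁ then P₂; paths through both = C(18, 13)·C(7, 3)·C(3, 2) = 899640. Avoid both = 13123110 − 2159136 − 6128925 + 899640 = 5734689.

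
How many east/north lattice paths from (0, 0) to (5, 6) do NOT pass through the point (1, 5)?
Number of paths = 432

Total paths from (0, 0) to (5, 6): C(11, 5) = 462. Paths through (1, 5): (paths (0, 0) → (1, 5)) × (paths (1, 5) → (5, 6)) = C(6, 1) · C(5, 4) = 6 · 5 = 30. Avoidance count = 462 − 30 = 432.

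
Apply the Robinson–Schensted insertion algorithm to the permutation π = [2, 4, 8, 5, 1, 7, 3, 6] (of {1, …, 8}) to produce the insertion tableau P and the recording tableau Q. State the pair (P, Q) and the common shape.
P = [1, 3, 5, 6] / [2, 4, 7] / [8];  Q = [1, 2, 3, 6] / [4, 7, 8] / [5];  common shape = (4, 3, 1)

Row-insert the values π_1, π_2, … into P one at a time, bumping the leftmost entry strictly greater than the inserted value down to the next row. The recording tableau Q records, in position (i, j), the step at which that cell was added to P.
  Insert 2 (step 1): P = [2];  Q = [1]
  Insert 4 (step 2): P = [2, 4];  Q = [1, 2]
  Insert 8 (step 3): P = [2, 4, 8];  Q = [1, 2, 3]
  Insert 5 (step 4): P = [2, 4, 5] / [8];  Q = [1, 2, 3] / [4]
  Insert 1 (step 5): P = [1, 4, 5] / [2] / [8];  Q = [1, 2, 3] / [4] / [5]
  Insert 7 (step 6): P = [1, 4, 5, 7] / [2] / [8];  Q = [1, 2, 3, 6] / [4] / [5]
  Insert 3 (step 7): P = [1, 3, 5, 7] / [2, 4] / [8];  Q = [1, 2, 3, 6] / [4, 7] / [5]
  Insert 6 (step 8): P = [1, 3, 5, 6] / [2, 4, 7] / [8];  Q = [1, 2, 3, 6] / [4, 7, 8] / [5]
Final shape: (4, 3, 1).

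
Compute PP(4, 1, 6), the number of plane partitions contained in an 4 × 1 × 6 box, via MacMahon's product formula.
PP(4, 1, 6) = 210

Evaluate the triple product over i = 1..4, j = 1..1, k = 1..6. The factors are (2/1) · (3/2) · (4/3) · (5/4) · (6/5) · (7/6) · (3/2) · (4/3) · … (24 factors total). The numerators and denominators telescope so the product is an integer; carrying out the multiplication exactly gives PP(4, 1, 6) = 210.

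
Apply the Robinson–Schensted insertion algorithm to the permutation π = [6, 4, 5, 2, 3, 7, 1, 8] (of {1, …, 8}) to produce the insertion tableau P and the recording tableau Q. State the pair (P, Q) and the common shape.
P = [1, 3, 7, 8] / [2, 5] / [4] / [6];  Q = [1, 3, 6, 8] / [2, 5] / [4] / [7];  common shape = (4, 2, 1, 1)

Row-insert the values π_1, π_2, … into P one at a time, bumping the leftmost entry strictly greater than the inserted value down to the next row. The recording tableau Q records, in position (i, j), the step at which that cell was added to P.
  Insert 6 (step 1): P = [6];  Q = [1]
  Insert 4 (step 2): P = [4] / [6];  Q = [1] / [2]
  Insert 5 (step 3): P = [4, 5] / [6];  Q = [1, 3] / [2]
  Insert 2 (step 4): P = [2, 5] / [4] / [6];  Q = [1, 3] / [2] / [4]
  Insert 3 (step 5): P = [2, 3] / [4, 5] / [6];  Q = [1, 3] / [2, 5] / [4]
  Insert 7 (step 6): P = [2, 3, 7] / [4, 5] / [6];  Q = [1, 3, 6] / [2, 5] / [4]
  Insert 1 (step 7): P = [1, 3, 7] / [2, 5] / [4] / [6];  Q = [1, 3, 6] / [2, 5] / [4] / [7]
  Insert 8 (step 8): P = [1, 3, 7, 8] / [2, 5] / [4] / [6];  Q = [1, 3, 6, 8] / [2, 5] / [4] / [7]
Final shape: (4, 2, 1, 1).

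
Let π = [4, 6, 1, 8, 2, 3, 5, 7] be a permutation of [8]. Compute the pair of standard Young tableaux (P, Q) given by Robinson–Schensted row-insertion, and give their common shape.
P = [1, 2, 3, 5, 7] / [4, 6, 8];  Q = [1, 2, 4, 7, 8] / [3, 5, 6];  common shape = (5, 3)

Row-insert the values π_1, π_2, … into P one at a time, bumping the leftmost entry strictly greater than the inserted value down to the next row. The recording tableau Q records, in position (i, j), the step at which that cell was added to P.
  Insert 4 (step 1): P = [4];  Q = [1]
  Insert 6 (step 2): P = [4, 6];  Q = [1, 2]
  Insert 1 (step 3): P = [1, 6] / [4];  Q = [1, 2] / [3]
  Insert 8 (step 4): P = [1, 6, 8] / [4];  Q = [1, 2, 4] / [3]
  Insert 2 (step 5): P = [1, 2, 8] / [4, 6];  Q = [1, 2, 4] / [3, 5]
  Insert 3 (step 6): P = [1, 2, 3] / [4, 6, 8];  Q = [1, 2, 4] / [3, 5, 6]
  Insert 5 (step 7): P = [1, 2, 3, 5] / [4, 6, 8];  Q = [1, 2, 4, 7] / [3, 5, 6]
  Insert 7 (step 8): P = [1, 2, 3, 5, 7] / [4, 6, 8];  Q = [1, 2, 4, 7, 8] / [3, 5, 6]
Final shape: (5, 3).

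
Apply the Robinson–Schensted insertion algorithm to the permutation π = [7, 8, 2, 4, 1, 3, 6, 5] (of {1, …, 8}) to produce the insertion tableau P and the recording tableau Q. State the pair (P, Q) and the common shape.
P = [1, 3, 5] / [2, 4, 6] / [7, 8];  Q = [1, 2, 7] / [3, 4, 8] / [5, 6];  common shape = (3, 3, 2)

Row-insert the values π_1, π_2, … into P one at a time, bumping the leftmost entry strictly greater than the inserted value down to the next row. The recording tableau Q records, in position (i, j), the step at which that cell was added to P.
  Insert 7 (step 1): P = [7];  Q = [1]
  Insert 8 (step 2): P = [7, 8];  Q = [1, 2]
  Insert 2 (step 3): P = [2, 8] / [7];  Q = [1, 2] / [3]
  Insert 4 (step 4): P = [2, 4] / [7, 8];  Q = [1, 2] / [3, 4]
  Insert 1 (step 5): P = [1, 4] / [2, 8] / [7];  Q = [1, 2] / [3, 4] / [5]
  Insert 3 (step 6): P = [1, 3] / [2, 4] / [7, 8];  Q = [1, 2] / [3, 4] / [5, 6]
  Insert 6 (step 7): P = [1, 3, 6] / [2, 4] / [7, 8];  Q = [1, 2, 7] / [3, 4] / [5, 6]
  Insert 5 (step 8): P = [1, 3, 5] / [2, 4, 6] / [7, 8];  Q = [1, 2, 7] / [3, 4, 8] / [5, 6]
Final shape: (3, 3, 2).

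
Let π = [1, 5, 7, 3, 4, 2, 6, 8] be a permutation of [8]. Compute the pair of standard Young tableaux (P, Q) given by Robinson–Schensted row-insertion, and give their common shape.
P = [1, 2, 4, 6, 8] / [3, 7] / [5];  Q = [1, 2, 3, 7, 8] / [4, 5] / [6];  common shape = (5, 2, 1)

Row-insert the values π_1, π_2, … into P one at a time, bumping the leftmost entry strictly greater than the inserted value down to the next row. The recording tableau Q records, in position (i, j), the step at which that cell was added to P.
  Insert 1 (step 1): P = [1];  Q = [1]
  Insert 5 (step 2): P = [1, 5];  Q = [1, 2]
  Insert 7 (step 3): P = [1, 5, 7];  Q = [1, 2, 3]
  Insert 3 (step 4): P = [1, 3, 7] / [5];  Q = [1, 2, 3] / [4]
  Insert 4 (step 5): P = [1, 3, 4] / [5, 7];  Q = [1, 2, 3] / [4, 5]
  Insert 2 (step 6): P = [1, 2, 4] / [3, 7] / [5];  Q = [1, 2, 3] / [4, 5] / [6]
  Insert 6 (step 7): P = [1, 2, 4, 6] / [3, 7] / [5];  Q = [1, 2, 3, 7] / [4, 5] / [6]
  Insert 8 (step 8): P = [1, 2, 4, 6, 8] / [3, 7] / [5];  Q = [1, 2, 3, 7, 8] / [4, 5] / [6]
Final shape: (5, 2, 1).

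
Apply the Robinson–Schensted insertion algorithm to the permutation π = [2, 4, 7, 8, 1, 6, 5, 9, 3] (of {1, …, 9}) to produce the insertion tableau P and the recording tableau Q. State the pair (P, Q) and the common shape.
P = [1, 3, 5, 8, 9] / [2, 4] / [6] / [7];  Q = [1, 2, 3, 4, 8] / [5, 6] / [7] / [9];  common shape = (5, 2, 1, 1)

Row-insert the values π_1, π_2, … into P one at a time, bumping the leftmost entry strictly greater than the inserted value down to the next row. The recording tableau Q records, in position (i, j), the step at which that cell was added to P.
  Insert 2 (step 1): P = [2];  Q = [1]
  Insert 4 (step 2): P = [2, 4];  Q = [1, 2]
  Insert 7 (step 3): P = [2, 4, 7];  Q = [1, 2, 3]
  Insert 8 (step 4): P = [2, 4, 7, 8];  Q = [1, 2, 3, 4]
  Insert 1 (step 5): P = [1, 4, 7, 8] / [2];  Q = [1, 2, 3, 4] / [5]
  Insert 6 (step 6): P = [1, 4, 6, 8] / [2, 7];  Q = [1, 2, 3, 4] / [5, 6]
  Insert 5 (step 7): P = [1, 4, 5, 8] / [2, 6] / [7];  Q = [1, 2, 3, 4] / [5, 6] / [7]
  Insert 9 (step 8): P = [1, 4, 5, 8, 9] / [2, 6] / [7];  Q = [1, 2, 3, 4, 8] / [5, 6] / [7]
  Insert 3 (step 9): P = [1, 3, 5, 8, 9] / [2, 4] / [6] / [7];  Q = [1, 2, 3, 4, 8] / [5, 6] / [7] / [9]
Final shape: (5, 2, 1, 1).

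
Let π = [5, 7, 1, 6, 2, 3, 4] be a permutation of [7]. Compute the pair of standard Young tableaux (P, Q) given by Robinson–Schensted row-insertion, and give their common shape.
P = [1, 2, 3, 4] / [5, 6] / [7];  Q = [1, 2, 6, 7] / [3, 4] / [5];  common shape = (4, 2, 1)

Row-insert the values π_1, π_2, … into P one at a time, bumping the leftmost entry strictly greater than the inserted value down to the next row. The recording tableau Q records, in position (i, j), the step at which that cell was added to P.
  Insert 5 (step 1): P = [5];  Q = [1]
  Insert 7 (step 2): P = [5, 7];  Q = [1, 2]
  Insert 1 (step 3): P = [1, 7] / [5];  Q = [1, 2] / [3]
  Insert 6 (step 4): P = [1, 6] / [5, 7];  Q = [1, 2] / [3, 4]
  Insert 2 (step 5): P = [1, 2] / [5, 6] / [7];  Q = [1, 2] / [3, 4] / [5]
  Insert 3 (step 6): P = [1, 2, 3] / [5, 6] / [7];  Q = [1, 2, 6] / [3, 4] / [5]
  Insert 4 (step 7): P = [1, 2, 3, 4] / [5, 6] / [7];  Q = [1, 2, 6, 7] / [3, 4] / [5]
Final shape: (4, 2, 1).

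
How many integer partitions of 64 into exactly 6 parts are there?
p(64, 6 parts) = 17180

Partitions of n into exactly k parts are in bijection with partitions of n − k into at most k parts (subtract 1 from each part). So p(64, exactly 6) = p(58, parts ≤ 6). Computing via the recurrence p(m, j) = p(m, j−1) + p(m−j, j) gives 17180.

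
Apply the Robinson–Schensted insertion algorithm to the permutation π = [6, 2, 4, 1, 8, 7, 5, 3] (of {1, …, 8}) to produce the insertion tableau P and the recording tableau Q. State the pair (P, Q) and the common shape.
P = [1, 3, 5] / [2, 4] / [6, 7] / [8];  Q = [1, 3, 5] / [2, 6] / [4, 7] / [8];  common shape = (3, 2, 2, 1)

Row-insert the values π_1, π_2, … into P one at a time, bumping the leftmost entry strictly greater than the inserted value down to the next row. The recording tableau Q records, in position (i, j), the step at which that cell was added to P.
  Insert 6 (step 1): P = [6];  Q = [1]
  Insert 2 (step 2): P = [2] / [6];  Q = [1] / [2]
  Insert 4 (step 3): P = [2, 4] / [6];  Q = [1, 3] / [2]
  Insert 1 (step 4): P = [1, 4] / [2] / [6];  Q = [1, 3] / [2] / [4]
  Insert 8 (step 5): P = [1, 4, 8] / [2] / [6];  Q = [1, 3, 5] / [2] / [4]
  Insert 7 (step 6): P = [1, 4, 7] / [2, 8] / [6];  Q = [1, 3, 5] / [2, 6] / [4]
  Insert 5 (step 7): P = [1, 4, 5] / [2, 7] / [6, 8];  Q = [1, 3, 5] / [2, 6] / [4, 7]
  Insert 3 (step 8): P = [1, 3, 5] / [2, 4] / [6, 7] / [8];  Q = [1, 3, 5] / [2, 6] / [4, 7] / [8]
Final shape: (3, 2, 2, 1).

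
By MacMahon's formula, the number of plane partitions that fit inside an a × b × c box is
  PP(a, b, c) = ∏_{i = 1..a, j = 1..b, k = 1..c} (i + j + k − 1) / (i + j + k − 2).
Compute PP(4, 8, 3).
PP(4, 8, 3) = 4723719

Evaluate the triple product over i = 1..4, j = 1..8, k = 1..3. The factors are (2/1) · (3/2) · (4/3) · (3/2) · (4/3) · (5/4) · (4/3) · (5/4) · … (96 factors total). The numerators and denominators telescope so the product is an integer; carrying out the multiplication exactly gives PP(4, 8, 3) = 4723719.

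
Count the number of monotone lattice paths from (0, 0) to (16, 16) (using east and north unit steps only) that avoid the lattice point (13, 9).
Number of paths = 541389990

Total paths from (0, 0) to (16, 16): C(32, 16) = 601080390. Paths through (13, 9): (paths (0, 0) → (13, 9)) × (paths (13, 9) → (16, 16)) = C(22, 13) · C(10, 3) = 497420 · 120 = 59690400. Avoidance count = 601080390 − 59690400 = 541389990.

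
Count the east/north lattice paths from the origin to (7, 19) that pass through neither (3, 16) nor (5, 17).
Number of paths = 483323

Inclusion–exclusion. Total paths: C(26, 7) = 657800. Through P₁: C(19, 3)·C(7, 4) = 33915. Through P₂: C(22, 5)·C(4, 2) = 158004. Since P₁ is strictly southwest of P₂, a monotone path through both must visit P₁ then P₂; paths through both = C(19, 3)·C(3, 2)·C(4, 2) = 17442. Avoid both = 657800 − 33915 − 158004 + 17442 = 483323.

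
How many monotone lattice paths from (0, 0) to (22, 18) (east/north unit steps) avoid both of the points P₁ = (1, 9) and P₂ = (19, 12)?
Number of paths = 101384183400

Inclusion–exclusion. Total paths: C(40, 22) = 113380261800. Through P₁: C(10, 1)·C(30, 21) = 143071500. Through P₂: C(31, 19)·C(9, 3) = 11854124100. Since P₁ is strictly southwest of P₂, a monotone path through both must visit P₁ then P₂; paths through both = C(10, 1)·C(21, 18)·C(9, 3) = 1117200. Avoid both = 113380261800 − 143071500 − 11854124100 + 1117200 = 101384183400.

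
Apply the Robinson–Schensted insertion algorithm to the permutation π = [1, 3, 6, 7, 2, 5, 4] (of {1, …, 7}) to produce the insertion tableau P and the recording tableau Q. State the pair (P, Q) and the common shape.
P = [1, 2, 4, 7] / [3, 5] / [6];  Q = [1, 2, 3, 4] / [5, 6] / [7];  common shape = (4, 2, 1)

Row-insert the values π_1, π_2, … into P one at a time, bumping the leftmost entry strictly greater than the inserted value down to the next row. The recording tableau Q records, in position (i, j), the step at which that cell was added to P.
  Insert 1 (step 1): P = [1];  Q = [1]
  Insert 3 (step 2): P = [1, 3];  Q = [1, 2]
  Insert 6 (step 3): P = [1, 3, 6];  Q = [1, 2, 3]
  Insert 7 (step 4): P = [1, 3, 6, 7];  Q = [1, 2, 3, 4]
  Insert 2 (step 5): P = [1, 2, 6, 7] / [3];  Q = [1, 2, 3, 4] / [5]
  Insert 5 (step 6): P = [1, 2, 5, 7] / [3, 6];  Q = [1, 2, 3, 4] / [5, 6]
  Insert 4 (step 7): P = [1, 2, 4, 7] / [3, 5] / [6];  Q = [1, 2, 3, 4] / [5, 6] / [7]
Final shape: (4, 2, 1).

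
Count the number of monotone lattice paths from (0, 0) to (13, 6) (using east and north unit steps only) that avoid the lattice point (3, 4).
Number of paths = 24822

Total paths from (0, 0) to (13, 6): C(19, 13) = 27132. Paths through (3, 4): (paths (0, 0) → (3, 4)) × (paths (3, 4) → (13, 6)) = C(7, 3) · C(12, 10) = 35 · 66 = 2310. Avoidance count = 27132 − 2310 = 24822.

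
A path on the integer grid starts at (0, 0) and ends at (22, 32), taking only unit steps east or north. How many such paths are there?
Number of paths = 780512175396135

A monotone lattice path from (0, 0) to (22, 32) consists of 22 east steps and 32 north steps in some order, so it is determined by which 22 of the 54 steps are east. The count is C(54, 22) = 780512175396135.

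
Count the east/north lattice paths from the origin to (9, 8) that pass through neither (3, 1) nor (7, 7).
Number of paths = 9670

Inclusion–exclusion. Total paths: C(17, 9) = 24310. Through P₁: C(4, 3)·C(13, 6) = 6864. Through P₂: C(14, 7)·C(3, 2) = 10296. Since P₁ is strictly southwest of P₂, a monotone path through both must visit P₁ then P₂; paths through both = C(4, 3)·C(10, 4)·C(3, 2) = 2520. Avoid both = 24310 − 6864 − 10296 + 2520 = 9670.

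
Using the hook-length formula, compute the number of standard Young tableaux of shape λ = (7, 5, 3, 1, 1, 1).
# SYT of shape (7, 5, 3, 1, 1, 1) = 9189180

Hook-length formula: f^λ = n! / Π hook(c), product over all cells c of the Young diagram. For λ = (7, 5, 3, 1, 1, 1), n = 18 boxes. Hook lengths by row (left-to-right, top-to-bottom): [12, 8, 7, 5, 4, 2, 1]; [9, 5, 4, 2, 1]; [6, 2, 1]; [3]; [2]; [1]. Product of hooks = 696729600. So f^λ = 18! / 696729600 = 6402373705728000 / 696729600 = 9189180.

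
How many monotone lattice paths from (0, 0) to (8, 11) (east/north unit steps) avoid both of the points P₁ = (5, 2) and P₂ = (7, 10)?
Number of paths = 33956

Inclusion–exclusion. Total paths: C(19, 8) = 75582. Through P₁: C(7, 5)·C(12, 3) = 4620. Through P₂: C(17, 7)·C(2, 1) = 38896. Since P₁ is strictly southwest of P₂, a monotone path through both must visit P₁ then P₂; paths through both = C(7, 5)·C(10, 2)·C(2, 1) = 1890. Avoid both = 75582 − 4620 − 38896 + 1890 = 33956.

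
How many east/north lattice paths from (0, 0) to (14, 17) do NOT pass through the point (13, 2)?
Number of paths = 265180845

Total paths from (0, 0) to (14, 17): C(31, 14) = 265182525. Paths through (13, 2): (paths (0, 0) → (13, 2)) × (paths (13, 2) → (14, 17)) = C(15, 13) · C(16, 1) = 105 · 16 = 1680. Avoidance count = 265182525 − 1680 = 265180845.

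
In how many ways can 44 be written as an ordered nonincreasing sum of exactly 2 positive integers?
p(44, 2 parts) = 22

Partitions of n into exactly k parts are in bijection with partitions of n − k into at most k parts (subtract 1 from each part). So p(44, exactly 2) = p(42, parts ≤ 2). Computing via the recurrence p(m, j) = p(m, j−1) + p(m−j, j) gives 22.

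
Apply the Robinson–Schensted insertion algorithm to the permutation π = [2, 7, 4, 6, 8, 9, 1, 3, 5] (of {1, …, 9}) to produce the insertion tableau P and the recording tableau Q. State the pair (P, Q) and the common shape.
P = [1, 3, 5, 8, 9] / [2, 4, 6] / [7];  Q = [1, 2, 4, 5, 6] / [3, 8, 9] / [7];  common shape = (5, 3, 1)

Row-insert the values π_1, π_2, … into P one at a time, bumping the leftmost entry strictly greater than the inserted value down to the next row. The recording tableau Q records, in position (i, j), the step at which that cell was added to P.
  Insert 2 (step 1): P = [2];  Q = [1]
  Insert 7 (step 2): P = [2, 7];  Q = [1, 2]
  Insert 4 (step 3): P = [2, 4] / [7];  Q = [1, 2] / [3]
  Insert 6 (step 4): P = [2, 4, 6] / [7];  Q = [1, 2, 4] / [3]
  Insert 8 (step 5): P = [2, 4, 6, 8] / [7];  Q = [1, 2, 4, 5] / [3]
  Insert 9 (step 6): P = [2, 4, 6, 8, 9] / [7];  Q = [1, 2, 4, 5, 6] / [3]
  Insert 1 (step 7): P = [1, 4, 6, 8, 9] / [2] / [7];  Q = [1, 2, 4, 5, 6] / [3] / [7]
  Insert 3 (step 8): P = [1, 3, 6, 8, 9] / [2, 4] / [7];  Q = [1, 2, 4, 5, 6] / [3, 8] / [7]
  Insert 5 (step 9): P = [1, 3, 5, 8, 9] / [2, 4, 6] / [7];  Q = [1, 2, 4, 5, 6] / [3, 8, 9] / [7]
Final shape: (5, 3, 1).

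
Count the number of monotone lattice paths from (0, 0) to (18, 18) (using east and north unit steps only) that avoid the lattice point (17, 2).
Number of paths = 9075132393

Total paths from (0, 0) to (18, 18): C(36, 18) = 9075135300. Paths through (17, 2): (paths (0, 0) → (17, 2)) × (paths (17, 2) → (18, 18)) = C(19, 17) · C(17, 1) = 171 · 17 = 2907. Avoidance count = 9075135300 − 2907 = 9075132393.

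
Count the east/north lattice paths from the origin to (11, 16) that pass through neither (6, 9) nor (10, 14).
Number of paths = 5082057

Inclusion–exclusion. Total paths: C(27, 11) = 13037895. Through P₁: C(15, 6)·C(12, 5) = 3963960. Through P₂: C(24, 10)·C(3, 1) = 5883768. Since P₁ is strictly southwest of P₂, a monotone path through both must visit P₁ then P₂; paths through both = C(15, 6)·C(9, 4)·C(3, 1) = 1891890. Avoid both = 13037895 − 3963960 − 5883768 + 1891890 = 5082057.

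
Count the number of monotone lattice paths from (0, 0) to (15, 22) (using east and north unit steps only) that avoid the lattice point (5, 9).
Number of paths = 7073779628

Total paths from (0, 0) to (15, 22): C(37, 15) = 9364199760. Paths through (5, 9): (paths (0, 0) → (5, 9)) × (paths (5, 9) → (15, 22)) = C(14, 5) · C(23, 10) = 2002 · 1144066 = 2290420132. Avoidance count = 9364199760 − 2290420132 = 7073779628.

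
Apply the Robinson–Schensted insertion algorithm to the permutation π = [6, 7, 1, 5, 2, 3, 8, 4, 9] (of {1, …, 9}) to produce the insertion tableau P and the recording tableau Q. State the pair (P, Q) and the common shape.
P = [1, 2, 3, 4, 9] / [5, 7, 8] / [6];  Q = [1, 2, 6, 7, 9] / [3, 4, 8] / [5];  common shape = (5, 3, 1)

Row-insert the values π_1, π_2, … into P one at a time, bumping the leftmost entry strictly greater than the inserted value down to the next row. The recording tableau Q records, in position (i, j), the step at which that cell was added to P.
  Insert 6 (step 1): P = [6];  Q = [1]
  Insert 7 (step 2): P = [6, 7];  Q = [1, 2]
  Insert 1 (step 3): P = [1, 7] / [6];  Q = [1, 2] / [3]
  Insert 5 (step 4): P = [1, 5] / [6, 7];  Q = [1, 2] / [3, 4]
  Insert 2 (step 5): P = [1, 2] / [5, 7] / [6];  Q = [1, 2] / [3, 4] / [5]
  Insert 3 (step 6): P = [1, 2, 3] / [5, 7] / [6];  Q = [1, 2, 6] / [3, 4] / [5]
  Insert 8 (step 7): P = [1, 2, 3, 8] / [5, 7] / [6];  Q = [1, 2, 6, 7] / [3, 4] / [5]
  Insert 4 (step 8): P = [1, 2, 3, 4] / [5, 7, 8] / [6];  Q = [1, 2, 6, 7] / [3, 4, 8] / [5]
  Insert 9 (step 9): P = [1, 2, 3, 4, 9] / [5, 7, 8] / [6];  Q = [1, 2, 6, 7, 9] / [3, 4, 8] / [5]
Final shape: (5, 3, 1).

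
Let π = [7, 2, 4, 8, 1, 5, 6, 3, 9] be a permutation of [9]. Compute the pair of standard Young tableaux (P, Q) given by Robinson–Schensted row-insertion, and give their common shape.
P = [1, 3, 5, 6, 9] / [2, 4] / [7, 8];  Q = [1, 3, 4, 7, 9] / [2, 6] / [5, 8];  common shape = (5, 2, 2)

Row-insert the values π_1, π_2, … into P one at a time, bumping the leftmost entry strictly greater than the inserted value down to the next row. The recording tableau Q records, in position (i, j), the step at which that cell was added to P.
  Insert 7 (step 1): P = [7];  Q = [1]
  Insert 2 (step 2): P = [2] / [7];  Q = [1] / [2]
  Insert 4 (step 3): P = [2, 4] / [7];  Q = [1, 3] / [2]
  Insert 8 (step 4): P = [2, 4, 8] / [7];  Q = [1, 3, 4] / [2]
  Insert 1 (step 5): P = [1, 4, 8] / [2] / [7];  Q = [1, 3, 4] / [2] / [5]
  Insert 5 (step 6): P = [1, 4, 5] / [2, 8] / [7];  Q = [1, 3, 4] / [2, 6] / [5]
  Insert 6 (step 7): P = [1, 4, 5, 6] / [2, 8] / [7];  Q = [1, 3, 4, 7] / [2, 6] / [5]
  Insert 3 (step 8): P = [1, 3, 5, 6] / [2, 4] / [7, 8];  Q = [1, 3, 4, 7] / [2, 6] / [5, 8]
  Insert 9 (step 9): P = [1, 3, 5, 6, 9] / [2, 4] / [7, 8];  Q = [1, 3, 4, 7, 9] / [2, 6] / [5, 8]
Final shape: (5, 2, 2).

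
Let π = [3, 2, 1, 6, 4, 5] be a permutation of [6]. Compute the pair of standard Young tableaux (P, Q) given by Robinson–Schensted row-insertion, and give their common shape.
P = [1, 4, 5] / [2, 6] / [3];  Q = [1, 4, 6] / [2, 5] / [3];  common shape = (3, 2, 1)

Row-insert the values π_1, π_2, … into P one at a time, bumping the leftmost entry strictly greater than the inserted value down to the next row. The recording tableau Q records, in position (i, j), the step at which that cell was added to P.
  Insert 3 (step 1): P = [3];  Q = [1]
  Insert 2 (step 2): P = [2] / [3];  Q = [1] / [2]
  Insert 1 (step 3): P = [1] / [2] / [3];  Q = [1] / [2] / [3]
  Insert 6 (step 4): P = [1, 6] / [2] / [3];  Q = [1, 4] / [2] / [3]
  Insert 4 (step 5): P = [1, 4] / [2, 6] / [3];  Q = [1, 4] / [2, 5] / [3]
  Insert 5 (step 6): P = [1, 4, 5] / [2, 6] / [3];  Q = [1, 4, 6] / [2, 5] / [3]
Final shape: (3, 2, 1).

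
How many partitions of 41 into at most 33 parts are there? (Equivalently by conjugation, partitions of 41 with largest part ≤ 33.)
p(41, parts ≤ 33) = 44538

Use the recurrence p(n, m) = p(n, m−1) + p(n−m, m): either the largest part is < m (count p(n, m−1)) or the largest part is exactly m (remove one copy of m, count p(n−m, m)). With p(0, ·) = 1 this gives p(41, parts ≤ 33) = 44538. (By conjugating Young diagrams, this also counts partitions of 41 into at most 33 parts.)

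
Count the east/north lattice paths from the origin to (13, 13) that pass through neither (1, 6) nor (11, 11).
Number of paths = 5941418

Inclusion–exclusion. Total paths: C(26, 13) = 10400600. Through P₁: C(7, 1)·C(19, 12) = 352716. Through P₂: C(22, 11)·C(4, 2) = 4232592. Since P₁ is strictly southwest of P₂, a monotone path through both must visit P₁ then P₂; paths through both = C(7, 1)·C(15, 10)·C(4, 2) = 126126. Avoid both = 10400600 − 352716 − 4232592 + 126126 = 5941418.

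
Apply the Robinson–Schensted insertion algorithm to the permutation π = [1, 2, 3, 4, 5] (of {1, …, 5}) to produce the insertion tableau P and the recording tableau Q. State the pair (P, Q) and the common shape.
P = [1, 2, 3, 4, 5];  Q = [1, 2, 3, 4, 5];  common shape = (5)

Row-insert the values π_1, π_2, … into P one at a time, bumping the leftmost entry strictly greater than the inserted value down to the next row. The recording tableau Q records, in position (i, j), the step at which that cell was added to P.
  Insert 1 (step 1): P = [1];  Q = [1]
  Insert 2 (step 2): P = [1, 2];  Q = [1, 2]
  Insert 3 (step 3): P = [1, 2, 3];  Q = [1, 2, 3]
  Insert 4 (step 4): P = [1, 2, 3, 4];  Q = [1, 2, 3, 4]
  Insert 5 (step 5): P = [1, 2, 3, 4, 5];  Q = [1, 2, 3, 4, 5]
Final shape: (5).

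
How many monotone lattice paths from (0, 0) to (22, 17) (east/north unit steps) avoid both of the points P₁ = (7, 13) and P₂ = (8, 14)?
Number of paths = 50608633890

Inclusion–exclusion. Total paths: C(39, 22) = 51021117810. Through P₁: C(20, 7)·C(19, 15) = 300467520. Through P₂: C(22, 8)·C(17, 14) = 217443600. Since P₁ is strictly southwest of P₂, a monotone path through both must visit P₁ then P₂; paths through both = C(20, 7)·C(2, 1)·C(17, 14) = 105427200. Avoid both = 51021117810 − 300467520 − 217443600 + 105427200 = 50608633890.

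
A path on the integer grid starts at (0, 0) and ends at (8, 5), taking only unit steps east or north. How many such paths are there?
Number of paths = 1287

A monotone lattice path from (0, 0) to (8, 5) consists of 8 east steps and 5 north steps in some order, so it is determined by which 8 of the 13 steps are east. The count is C(13, 8) = 1287.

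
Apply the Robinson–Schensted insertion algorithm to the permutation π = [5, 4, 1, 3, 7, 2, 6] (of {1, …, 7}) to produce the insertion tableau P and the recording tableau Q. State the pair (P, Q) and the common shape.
P = [1, 2, 6] / [3, 7] / [4] / [5];  Q = [1, 4, 5] / [2, 7] / [3] / [6];  common shape = (3, 2, 1, 1)

Row-insert the values π_1, π_2, … into P one at a time, bumping the leftmost entry strictly greater than the inserted value down to the next row. The recording tableau Q records, in position (i, j), the step at which that cell was added to P.
  Insert 5 (step 1): P = [5];  Q = [1]
  Insert 4 (step 2): P = [4] / [5];  Q = [1] / [2]
  Insert 1 (step 3): P = [1] / [4] / [5];  Q = [1] / [2] / [3]
  Insert 3 (step 4): P = [1, 3] / [4] / [5];  Q = [1, 4] / [2] / [3]
  Insert 7 (step 5): P = [1, 3, 7] / [4] / [5];  Q = [1, 4, 5] / [2] / [3]
  Insert 2 (step 6): P = [1, 2, 7] / [3] / [4] / [5];  Q = [1, 4, 5] / [2] / [3] / [6]
  Insert 6 (step 7): P = [1, 2, 6] / [3, 7] / [4] / [5];  Q = [1, 4, 5] / [2, 7] / [3] / [6]
Final shape: (3, 2, 1, 1).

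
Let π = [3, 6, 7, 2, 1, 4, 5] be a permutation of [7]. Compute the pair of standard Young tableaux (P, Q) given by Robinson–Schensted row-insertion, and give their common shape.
P = [1, 4, 5] / [2, 6, 7] / [3];  Q = [1, 2, 3] / [4, 6, 7] / [5];  common shape = (3, 3, 1)

Row-insert the values π_1, π_2, … into P one at a time, bumping the leftmost entry strictly greater than the inserted value down to the next row. The recording tableau Q records, in position (i, j), the step at which that cell was added to P.
  Insert 3 (step 1): P = [3];  Q = [1]
  Insert 6 (step 2): P = [3, 6];  Q = [1, 2]
  Insert 7 (step 3): P = [3, 6, 7];  Q = [1, 2, 3]
  Insert 2 (step 4): P = [2, 6, 7] / [3];  Q = [1, 2, 3] / [4]
  Insert 1 (step 5): P = [1, 6, 7] / [2] / [3];  Q = [1, 2, 3] / [4] / [5]
  Insert 4 (step 6): P = [1, 4, 7] / [2, 6] / [3];  Q = [1, 2, 3] / [4, 6] / [5]
  Insert 5 (step 7): P = [1, 4, 5] / [2, 6, 7] / [3];  Q = [1, 2, 3] / [4, 6, 7] / [5]
Final shape: (3, 3, 1).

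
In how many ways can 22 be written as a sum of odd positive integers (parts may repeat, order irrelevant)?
p_odd(22) = 89

Enumerate partitions using only odd parts via the recurrence o(n, m) = o(n, m−2) + o(n−m, m) over odd m, starting from the largest odd part ≤ n. This gives p_odd(22) = 89. (Euler's theorem: equals the count of distinct-part partitions.)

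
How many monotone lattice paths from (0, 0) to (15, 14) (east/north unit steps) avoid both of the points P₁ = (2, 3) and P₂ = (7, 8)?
Number of paths = 40840575

Inclusion–exclusion. Total paths: C(29, 15) = 77558760. Through P₁: C(5, 2)·C(24, 13) = 24961440. Through P₂: C(15, 7)·C(14, 8) = 19324305. Since P₁ is strictly southwest of P₂, a monotone path through both must visit P₁ then P₂; paths through both = C(5, 2)·C(10, 5)·C(14, 8) = 7567560. Avoid both = 77558760 − 24961440 − 19324305 + 7567560 = 40840575.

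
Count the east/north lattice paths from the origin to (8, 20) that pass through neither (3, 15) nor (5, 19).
Number of paths = 2781417

Inclusion–exclusion. Total paths: C(28, 8) = 3108105. Through P₁: C(18, 3)·C(10, 5) = 205632. Through P₂: C(24, 5)·C(4, 3) = 170016. Since P₁ is strictly southwest of P₂, a monotone path through both must visit P₁ then P₂; paths through both = C(18, 3)·C(6, 2)·C(4, 3) = 48960. Avoid both = 3108105 − 205632 − 170016 + 48960 = 2781417.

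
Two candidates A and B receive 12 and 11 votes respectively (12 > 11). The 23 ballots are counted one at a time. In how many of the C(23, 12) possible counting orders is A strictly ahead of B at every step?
Strict-lead orderings = 58786

Total orderings of the 23 votes with 12 for A: C(23, 12) = 1352078. By the Bertrand ballot formula (Cycle Lemma / reflection principle), the number of orderings in which A is strictly ahead of B throughout is (p − q)/(p + q) · C(p + q, p) = (12 − 11)/(12 + 11) · 1352078 = 58786.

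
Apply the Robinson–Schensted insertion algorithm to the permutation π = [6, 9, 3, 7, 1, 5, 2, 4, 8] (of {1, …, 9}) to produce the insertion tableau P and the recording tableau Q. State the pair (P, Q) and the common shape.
P = [1, 2, 4, 8] / [3, 5] / [6, 7] / [9];  Q = [1, 2, 8, 9] / [3, 4] / [5, 6] / [7];  common shape = (4, 2, 2, 1)

Row-insert the values π_1, π_2, … into P one at a time, bumping the leftmost entry strictly greater than the inserted value down to the next row. The recording tableau Q records, in position (i, j), the step at which that cell was added to P.
  Insert 6 (step 1): P = [6];  Q = [1]
  Insert 9 (step 2): P = [6, 9];  Q = [1, 2]
  Insert 3 (step 3): P = [3, 9] / [6];  Q = [1, 2] / [3]
  Insert 7 (step 4): P = [3, 7] / [6, 9];  Q = [1, 2] / [3, 4]
  Insert 1 (step 5): P = [1, 7] / [3, 9] / [6];  Q = [1, 2] / [3, 4] / [5]
  Insert 5 (step 6): P = [1, 5] / [3, 7] / [6, 9];  Q = [1, 2] / [3, 4] / [5, 6]
  Insert 2 (step 7): P = [1, 2] / [3, 5] / [6, 7] / [9];  Q = [1, 2] / [3, 4] / [5, 6] / [7]
  Insert 4 (step 8): P = [1, 2, 4] / [3, 5] / [6, 7] / [9];  Q = [1, 2, 8] / [3, 4] / [5, 6] / [7]
  Insert 8 (step 9): P = [1, 2, 4, 8] / [3, 5] / [6, 7] / [9];  Q = [1, 2, 8, 9] / [3, 4] / [5, 6] / [7]
Final shape: (4, 2, 2, 1).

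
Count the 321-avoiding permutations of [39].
C_39 = 680425371729975800390

These 321-avoiding permutations are counted by the Catalan number C_n = (1/(n + 1)) · C(2n, n). For n = 39: C_39 = (1/40) · C(78, 39) = 27217014869199032015600/40 = 680425371729975800390.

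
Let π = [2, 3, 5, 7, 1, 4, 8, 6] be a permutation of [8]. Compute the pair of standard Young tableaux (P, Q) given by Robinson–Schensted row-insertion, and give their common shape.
P = [1, 3, 4, 6, 8] / [2, 5, 7];  Q = [1, 2, 3, 4, 7] / [5, 6, 8];  common shape = (5, 3)

Row-insert the values π_1, π_2, … into P one at a time, bumping the leftmost entry strictly greater than the inserted value down to the next row. The recording tableau Q records, in position (i, j), the step at which that cell was added to P.
  Insert 2 (step 1): P = [2];  Q = [1]
  Insert 3 (step 2): P = [2, 3];  Q = [1, 2]
  Insert 5 (step 3): P = [2, 3, 5];  Q = [1, 2, 3]
  Insert 7 (step 4): P = [2, 3, 5, 7];  Q = [1, 2, 3, 4]
  Insert 1 (step 5): P = [1, 3, 5, 7] / [2];  Q = [1, 2, 3, 4] / [5]
  Insert 4 (step 6): P = [1, 3, 4, 7] / [2, 5];  Q = [1, 2, 3, 4] / [5, 6]
  Insert 8 (step 7): P = [1, 3, 4, 7, 8] / [2, 5];  Q = [1, 2, 3, 4, 7] / [5, 6]
  Insert 6 (step 8): P = [1, 3, 4, 6, 8] / [2, 5, 7];  Q = [1, 2, 3, 4, 7] / [5, 6, 8]
Final shape: (5, 3).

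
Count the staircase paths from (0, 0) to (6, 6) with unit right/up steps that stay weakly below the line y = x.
C_6 = 132

These NE paths below the diagonal are counted by the Catalan number C_n = (1/(n + 1)) · C(2n, n). For n = 6: C_6 = (1/7) · C(12, 6) = 924/7 = 132.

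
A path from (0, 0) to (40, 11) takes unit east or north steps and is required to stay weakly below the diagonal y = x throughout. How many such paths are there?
Number of paths = 34848305100

By the reflection principle (André's argument), the number of monotone paths to (40, 11) with n ≤ m that never go above y = x is C(51, 40) − C(51, 41) = 47626016970 − 12777711870 = 34848305100.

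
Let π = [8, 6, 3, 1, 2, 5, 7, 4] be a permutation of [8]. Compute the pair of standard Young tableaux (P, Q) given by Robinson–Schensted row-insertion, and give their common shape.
P = [1, 2, 4, 7] / [3, 5] / [6] / [8];  Q = [1, 5, 6, 7] / [2, 8] / [3] / [4];  common shape = (4, 2, 1, 1)

Row-insert the values π_1, π_2, … into P one at a time, bumping the leftmost entry strictly greater than the inserted value down to the next row. The recording tableau Q records, in position (i, j), the step at which that cell was added to P.
  Insert 8 (step 1): P = [8];  Q = [1]
  Insert 6 (step 2): P = [6] / [8];  Q = [1] / [2]
  Insert 3 (step 3): P = [3] / [6] / [8];  Q = [1] / [2] / [3]
  Insert 1 (step 4): P = [1] / [3] / [6] / [8];  Q = [1] / [2] / [3] / [4]
  Insert 2 (step 5): P = [1, 2] / [3] / [6] / [8];  Q = [1, 5] / [2] / [3] / [4]
  Insert 5 (step 6): P = [1, 2, 5] / [3] / [6] / [8];  Q = [1, 5, 6] / [2] / [3] / [4]
  Insert 7 (step 7): P = [1, 2, 5, 7] / [3] / [6] / [8];  Q = [1, 5, 6, 7] / [2] / [3] / [4]
  Insert 4 (step 8): P = [1, 2, 4, 7] / [3, 5] / [6] / [8];  Q = [1, 5, 6, 7] / [2, 8] / [3] / [4]
Final shape: (4, 2, 1, 1).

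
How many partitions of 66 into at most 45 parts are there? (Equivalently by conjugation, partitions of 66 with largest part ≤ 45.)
p(66, parts ≤ 45) = 2320806

Use the recurrence p(n, m) = p(n, m−1) + p(n−m, m): either the largest part is < m (count p(n, m−1)) or the largest part is exactly m (remove one copy of m, count p(n−m, m)). With p(0, ·) = 1 this gives p(66, parts ≤ 45) = 2320806. (By conjugating Young diagrams, this also counts partitions of 66 into at most 45 parts.)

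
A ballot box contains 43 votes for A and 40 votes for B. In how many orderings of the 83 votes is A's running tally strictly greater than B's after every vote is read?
Strict-lead orderings = 28930511320266545825220

Total orderings of the 83 votes with 43 for A: C(83, 43) = 800410813194041101164420. By the Bertrand ballot formula (Cycle Lemma / reflection principle), the number of orderings in which A is strictly ahead of B throughout is (p − q)/(p + q) · C(p + q, p) = (43 − 40)/(43 + 40) · 800410813194041101164420 = 28930511320266545825220.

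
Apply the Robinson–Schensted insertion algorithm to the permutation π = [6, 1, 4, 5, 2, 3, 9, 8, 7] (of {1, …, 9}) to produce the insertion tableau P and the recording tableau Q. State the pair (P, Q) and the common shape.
P = [1, 2, 3, 7] / [4, 5, 8] / [6, 9];  Q = [1, 3, 4, 7] / [2, 6, 8] / [5, 9];  common shape = (4, 3, 2)

Row-insert the values π_1, π_2, … into P one at a time, bumping the leftmost entry strictly greater than the inserted value down to the next row. The recording tableau Q records, in position (i, j), the step at which that cell was added to P.
  Insert 6 (step 1): P = [6];  Q = [1]
  Insert 1 (step 2): P = [1] / [6];  Q = [1] / [2]
  Insert 4 (step 3): P = [1, 4] / [6];  Q = [1, 3] / [2]
  Insert 5 (step 4): P = [1, 4, 5] / [6];  Q = [1, 3, 4] / [2]
  Insert 2 (step 5): P = [1, 2, 5] / [4] / [6];  Q = [1, 3, 4] / [2] / [5]
  Insert 3 (step 6): P = [1, 2, 3] / [4, 5] / [6];  Q = [1, 3, 4] / [2, 6] / [5]
  Insert 9 (step 7): P = [1, 2, 3, 9] / [4, 5] / [6];  Q = [1, 3, 4, 7] / [2, 6] / [5]
  Insert 8 (step 8): P = [1, 2, 3, 8] / [4, 5, 9] / [6];  Q = [1, 3, 4, 7] / [2, 6, 8] / [5]
  Insert 7 (step 9): P = [1, 2, 3, 7] / [4, 5, 8] / [6, 9];  Q = [1, 3, 4, 7] / [2, 6, 8] / [5, 9]
Final shape: (4, 3, 2).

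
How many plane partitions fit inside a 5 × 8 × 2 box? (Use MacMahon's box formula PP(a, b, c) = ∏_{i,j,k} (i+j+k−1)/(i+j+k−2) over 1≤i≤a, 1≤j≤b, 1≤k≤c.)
PP(5, 8, 2) = 429429

Evaluate the triple product over i = 1..5, j = 1..8, k = 1..2. The factors are (2/1) · (3/2) · (3/2) · (4/3) · (4/3) · (5/4) · (5/4) · (6/5) · … (80 factors total). The numerators and denominators telescope so the product is an integer; carrying out the multiplication exactly gives PP(5, 8, 2) = 429429.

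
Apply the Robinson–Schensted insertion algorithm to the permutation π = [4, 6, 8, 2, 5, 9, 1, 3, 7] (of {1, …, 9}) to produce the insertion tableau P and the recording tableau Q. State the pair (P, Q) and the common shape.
P = [1, 3, 7, 9] / [2, 5, 8] / [4, 6];  Q = [1, 2, 3, 6] / [4, 5, 9] / [7, 8];  common shape = (4, 3, 2)

Row-insert the values π_1, π_2, … into P one at a time, bumping the leftmost entry strictly greater than the inserted value down to the next row. The recording tableau Q records, in position (i, j), the step at which that cell was added to P.
  Insert 4 (step 1): P = [4];  Q = [1]
  Insert 6 (step 2): P = [4, 6];  Q = [1, 2]
  Insert 8 (step 3): P = [4, 6, 8];  Q = [1, 2, 3]
  Insert 2 (step 4): P = [2, 6, 8] / [4];  Q = [1, 2, 3] / [4]
  Insert 5 (step 5): P = [2, 5, 8] / [4, 6];  Q = [1, 2, 3] / [4, 5]
  Insert 9 (step 6): P = [2, 5, 8, 9] / [4, 6];  Q = [1, 2, 3, 6] / [4, 5]
  Insert 1 (step 7): P = [1, 5, 8, 9] / [2, 6] / [4];  Q = [1, 2, 3, 6] / [4, 5] / [7]
  Insert 3 (step 8): P = [1, 3, 8, 9] / [2, 5] / [4, 6];  Q = [1, 2, 3, 6] / [4, 5] / [7, 8]
  Insert 7 (step 9): P = [1, 3, 7, 9] / [2, 5, 8] / [4, 6];  Q = [1, 2, 3, 6] / [4, 5, 9] / [7, 8]
Final shape: (4, 3, 2).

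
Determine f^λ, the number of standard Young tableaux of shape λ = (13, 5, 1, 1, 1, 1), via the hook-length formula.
# SYT of shape (13, 5, 1, 1, 1, 1) = 17409700

Hook-length formula: f^λ = n! / Π hook(c), product over all cells c of the Young diagram. For λ = (13, 5, 1, 1, 1, 1), n = 22 boxes. Hook lengths by row (left-to-right, top-to-bottom): [18, 13, 12, 11, 10, 8, 7, 6, 5, 4, 3, 2, 1]; [9, 4, 3, 2, 1]; [4]; [3]; [2]; [1]. Product of hooks = 64561751654400. So f^λ = 22! / 64561751654400 = 1124000727777607680000 / 64561751654400 = 17409700.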